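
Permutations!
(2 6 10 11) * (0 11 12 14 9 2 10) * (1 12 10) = (0 11 1 12 14 9 2 6) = [11, 12, 6, 3, 4, 5, 0, 7, 8, 2, 10, 1, 14, 13, 9]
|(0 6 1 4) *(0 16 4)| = 6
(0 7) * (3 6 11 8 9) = (0 7)(3 6 11 8 9) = [7, 1, 2, 6, 4, 5, 11, 0, 9, 3, 10, 8]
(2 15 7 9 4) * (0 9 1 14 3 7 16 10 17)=[9, 14, 15, 7, 2, 5, 6, 1, 8, 4, 17, 11, 12, 13, 3, 16, 10, 0]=(0 9 4 2 15 16 10 17)(1 14 3 7)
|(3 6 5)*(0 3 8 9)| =6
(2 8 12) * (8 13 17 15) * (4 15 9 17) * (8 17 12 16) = [0, 1, 13, 3, 15, 5, 6, 7, 16, 12, 10, 11, 2, 4, 14, 17, 8, 9] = (2 13 4 15 17 9 12)(8 16)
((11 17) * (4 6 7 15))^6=(17)(4 7)(6 15)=((4 6 7 15)(11 17))^6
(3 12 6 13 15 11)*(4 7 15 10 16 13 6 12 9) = (3 9 4 7 15 11)(10 16 13) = [0, 1, 2, 9, 7, 5, 6, 15, 8, 4, 16, 3, 12, 10, 14, 11, 13]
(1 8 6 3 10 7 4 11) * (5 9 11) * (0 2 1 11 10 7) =(11)(0 2 1 8 6 3 7 4 5 9 10) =[2, 8, 1, 7, 5, 9, 3, 4, 6, 10, 0, 11]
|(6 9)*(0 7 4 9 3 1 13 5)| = 9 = |(0 7 4 9 6 3 1 13 5)|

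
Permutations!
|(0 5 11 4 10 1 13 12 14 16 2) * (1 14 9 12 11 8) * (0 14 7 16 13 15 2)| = |(0 5 8 1 15 2 14 13 11 4 10 7 16)(9 12)| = 26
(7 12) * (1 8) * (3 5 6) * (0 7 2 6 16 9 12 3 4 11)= (0 7 3 5 16 9 12 2 6 4 11)(1 8)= [7, 8, 6, 5, 11, 16, 4, 3, 1, 12, 10, 0, 2, 13, 14, 15, 9]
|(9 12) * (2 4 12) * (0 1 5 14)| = |(0 1 5 14)(2 4 12 9)| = 4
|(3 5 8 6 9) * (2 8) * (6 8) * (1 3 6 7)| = 10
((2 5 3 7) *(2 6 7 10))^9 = (2 5 3 10)(6 7)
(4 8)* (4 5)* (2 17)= (2 17)(4 8 5)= [0, 1, 17, 3, 8, 4, 6, 7, 5, 9, 10, 11, 12, 13, 14, 15, 16, 2]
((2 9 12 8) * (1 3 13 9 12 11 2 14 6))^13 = (1 9 12 6 13 2 14 3 11 8)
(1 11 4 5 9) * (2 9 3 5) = (1 11 4 2 9)(3 5) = [0, 11, 9, 5, 2, 3, 6, 7, 8, 1, 10, 4]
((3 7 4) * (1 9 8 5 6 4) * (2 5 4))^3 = (1 4)(3 9)(7 8)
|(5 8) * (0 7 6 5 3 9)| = 7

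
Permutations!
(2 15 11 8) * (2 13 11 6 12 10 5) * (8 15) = (2 8 13 11 15 6 12 10 5) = [0, 1, 8, 3, 4, 2, 12, 7, 13, 9, 5, 15, 10, 11, 14, 6]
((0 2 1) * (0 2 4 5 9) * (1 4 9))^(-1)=((0 9)(1 2 4 5))^(-1)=(0 9)(1 5 4 2)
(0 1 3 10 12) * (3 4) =(0 1 4 3 10 12) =[1, 4, 2, 10, 3, 5, 6, 7, 8, 9, 12, 11, 0]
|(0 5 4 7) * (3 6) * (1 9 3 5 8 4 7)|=|(0 8 4 1 9 3 6 5 7)|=9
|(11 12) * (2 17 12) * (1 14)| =|(1 14)(2 17 12 11)| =4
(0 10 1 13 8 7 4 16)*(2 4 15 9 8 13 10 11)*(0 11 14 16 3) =[14, 10, 4, 0, 3, 5, 6, 15, 7, 8, 1, 2, 12, 13, 16, 9, 11] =(0 14 16 11 2 4 3)(1 10)(7 15 9 8)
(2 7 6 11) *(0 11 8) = [11, 1, 7, 3, 4, 5, 8, 6, 0, 9, 10, 2] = (0 11 2 7 6 8)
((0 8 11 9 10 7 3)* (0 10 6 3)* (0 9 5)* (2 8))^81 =((0 2 8 11 5)(3 10 7 9 6))^81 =(0 2 8 11 5)(3 10 7 9 6)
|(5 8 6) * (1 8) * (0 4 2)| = |(0 4 2)(1 8 6 5)| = 12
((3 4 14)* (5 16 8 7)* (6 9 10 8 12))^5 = ((3 4 14)(5 16 12 6 9 10 8 7))^5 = (3 14 4)(5 10 12 7 9 16 8 6)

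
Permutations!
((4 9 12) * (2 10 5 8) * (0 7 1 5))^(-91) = (4 12 9)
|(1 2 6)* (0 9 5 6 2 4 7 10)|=8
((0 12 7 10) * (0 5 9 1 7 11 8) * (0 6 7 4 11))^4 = (12)(1 6 9 8 5 11 10 4 7)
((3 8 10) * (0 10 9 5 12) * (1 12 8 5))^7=((0 10 3 5 8 9 1 12))^7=(0 12 1 9 8 5 3 10)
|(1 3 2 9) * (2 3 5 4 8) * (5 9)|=4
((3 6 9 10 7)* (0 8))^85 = ((0 8)(3 6 9 10 7))^85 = (10)(0 8)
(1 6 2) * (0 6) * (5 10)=(0 6 2 1)(5 10)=[6, 0, 1, 3, 4, 10, 2, 7, 8, 9, 5]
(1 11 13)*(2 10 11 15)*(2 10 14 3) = [0, 15, 14, 2, 4, 5, 6, 7, 8, 9, 11, 13, 12, 1, 3, 10] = (1 15 10 11 13)(2 14 3)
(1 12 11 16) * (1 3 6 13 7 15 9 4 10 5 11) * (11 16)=[0, 12, 2, 6, 10, 16, 13, 15, 8, 4, 5, 11, 1, 7, 14, 9, 3]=(1 12)(3 6 13 7 15 9 4 10 5 16)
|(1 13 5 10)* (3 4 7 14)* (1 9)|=|(1 13 5 10 9)(3 4 7 14)|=20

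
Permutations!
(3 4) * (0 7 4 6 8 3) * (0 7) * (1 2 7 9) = (1 2 7 4 9)(3 6 8) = [0, 2, 7, 6, 9, 5, 8, 4, 3, 1]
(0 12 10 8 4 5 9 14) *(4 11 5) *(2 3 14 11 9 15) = (0 12 10 8 9 11 5 15 2 3 14) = [12, 1, 3, 14, 4, 15, 6, 7, 9, 11, 8, 5, 10, 13, 0, 2]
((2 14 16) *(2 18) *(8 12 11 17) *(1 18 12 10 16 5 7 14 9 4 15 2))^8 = (18)(5 14 7)(8 16 11)(10 12 17)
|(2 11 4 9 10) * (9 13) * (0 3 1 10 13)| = |(0 3 1 10 2 11 4)(9 13)| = 14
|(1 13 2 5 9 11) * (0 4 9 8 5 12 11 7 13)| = |(0 4 9 7 13 2 12 11 1)(5 8)| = 18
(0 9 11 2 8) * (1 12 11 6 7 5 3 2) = (0 9 6 7 5 3 2 8)(1 12 11) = [9, 12, 8, 2, 4, 3, 7, 5, 0, 6, 10, 1, 11]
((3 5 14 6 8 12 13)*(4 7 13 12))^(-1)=((3 5 14 6 8 4 7 13))^(-1)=(3 13 7 4 8 6 14 5)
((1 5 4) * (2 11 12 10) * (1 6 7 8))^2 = ((1 5 4 6 7 8)(2 11 12 10))^2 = (1 4 7)(2 12)(5 6 8)(10 11)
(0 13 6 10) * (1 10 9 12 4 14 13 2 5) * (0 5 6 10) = (0 2 6 9 12 4 14 13 10 5 1) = [2, 0, 6, 3, 14, 1, 9, 7, 8, 12, 5, 11, 4, 10, 13]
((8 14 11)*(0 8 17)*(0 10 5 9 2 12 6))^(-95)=((0 8 14 11 17 10 5 9 2 12 6))^(-95)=(0 17 2 8 10 12 14 5 6 11 9)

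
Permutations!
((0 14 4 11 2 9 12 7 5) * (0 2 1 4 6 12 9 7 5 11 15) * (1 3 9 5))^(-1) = ((0 14 6 12 1 4 15)(2 7 11 3 9 5))^(-1) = (0 15 4 1 12 6 14)(2 5 9 3 11 7)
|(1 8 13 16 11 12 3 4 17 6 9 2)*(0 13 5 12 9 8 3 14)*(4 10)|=16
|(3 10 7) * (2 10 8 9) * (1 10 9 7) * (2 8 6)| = |(1 10)(2 9 8 7 3 6)| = 6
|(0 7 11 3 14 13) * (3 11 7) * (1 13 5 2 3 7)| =|(0 7 1 13)(2 3 14 5)| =4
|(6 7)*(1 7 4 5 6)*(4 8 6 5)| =2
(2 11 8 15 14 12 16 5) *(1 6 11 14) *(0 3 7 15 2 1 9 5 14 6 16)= [3, 16, 6, 7, 4, 1, 11, 15, 2, 5, 10, 8, 0, 13, 12, 9, 14]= (0 3 7 15 9 5 1 16 14 12)(2 6 11 8)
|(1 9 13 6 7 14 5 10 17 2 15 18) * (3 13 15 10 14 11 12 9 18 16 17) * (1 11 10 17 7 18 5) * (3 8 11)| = |(1 5 14)(2 17)(3 13 6 18)(7 10 8 11 12 9 15 16)| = 24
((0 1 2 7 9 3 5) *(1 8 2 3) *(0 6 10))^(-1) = (0 10 6 5 3 1 9 7 2 8)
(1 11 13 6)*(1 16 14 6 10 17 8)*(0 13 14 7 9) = (0 13 10 17 8 1 11 14 6 16 7 9) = [13, 11, 2, 3, 4, 5, 16, 9, 1, 0, 17, 14, 12, 10, 6, 15, 7, 8]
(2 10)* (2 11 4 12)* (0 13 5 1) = [13, 0, 10, 3, 12, 1, 6, 7, 8, 9, 11, 4, 2, 5] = (0 13 5 1)(2 10 11 4 12)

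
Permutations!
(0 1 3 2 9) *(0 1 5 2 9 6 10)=(0 5 2 6 10)(1 3 9)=[5, 3, 6, 9, 4, 2, 10, 7, 8, 1, 0]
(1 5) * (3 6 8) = (1 5)(3 6 8) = [0, 5, 2, 6, 4, 1, 8, 7, 3]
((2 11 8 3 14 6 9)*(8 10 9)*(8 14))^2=((2 11 10 9)(3 8)(6 14))^2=(14)(2 10)(9 11)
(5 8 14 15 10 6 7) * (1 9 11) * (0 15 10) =(0 15)(1 9 11)(5 8 14 10 6 7) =[15, 9, 2, 3, 4, 8, 7, 5, 14, 11, 6, 1, 12, 13, 10, 0]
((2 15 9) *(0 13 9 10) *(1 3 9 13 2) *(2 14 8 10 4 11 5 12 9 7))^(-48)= ((0 14 8 10)(1 3 7 2 15 4 11 5 12 9))^(-48)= (1 7 15 11 12)(2 4 5 9 3)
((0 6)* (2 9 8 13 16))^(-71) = ((0 6)(2 9 8 13 16))^(-71) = (0 6)(2 16 13 8 9)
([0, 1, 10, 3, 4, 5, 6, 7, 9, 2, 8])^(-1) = (2 9 8 10)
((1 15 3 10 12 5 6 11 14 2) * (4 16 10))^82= (1 14 6 12 16 3)(2 11 5 10 4 15)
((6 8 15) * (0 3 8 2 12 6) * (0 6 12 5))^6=(0 5 2 6 15 8 3)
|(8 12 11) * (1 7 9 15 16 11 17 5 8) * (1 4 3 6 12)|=13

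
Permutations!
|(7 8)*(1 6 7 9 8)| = 6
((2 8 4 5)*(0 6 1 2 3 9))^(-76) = ((0 6 1 2 8 4 5 3 9))^(-76) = (0 4 6 5 1 3 2 9 8)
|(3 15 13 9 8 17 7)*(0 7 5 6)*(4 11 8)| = |(0 7 3 15 13 9 4 11 8 17 5 6)| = 12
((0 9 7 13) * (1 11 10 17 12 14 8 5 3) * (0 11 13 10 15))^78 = (0 5 7 1 17 11 14)(3 10 13 12 15 8 9)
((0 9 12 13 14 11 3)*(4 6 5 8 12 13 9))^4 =((0 4 6 5 8 12 9 13 14 11 3))^4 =(0 8 14 4 12 11 6 9 3 5 13)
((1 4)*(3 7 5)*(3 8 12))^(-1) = ((1 4)(3 7 5 8 12))^(-1) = (1 4)(3 12 8 5 7)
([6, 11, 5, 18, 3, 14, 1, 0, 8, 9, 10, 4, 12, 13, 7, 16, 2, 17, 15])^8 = [16, 5, 4, 0, 7, 3, 2, 15, 8, 9, 10, 14, 12, 13, 18, 1, 11, 17, 6]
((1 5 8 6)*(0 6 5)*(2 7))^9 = (2 7)(5 8)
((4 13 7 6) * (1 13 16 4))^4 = (16)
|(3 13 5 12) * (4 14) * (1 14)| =12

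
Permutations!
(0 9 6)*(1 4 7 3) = (0 9 6)(1 4 7 3) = [9, 4, 2, 1, 7, 5, 0, 3, 8, 6]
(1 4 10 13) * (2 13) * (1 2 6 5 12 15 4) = (2 13)(4 10 6 5 12 15) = [0, 1, 13, 3, 10, 12, 5, 7, 8, 9, 6, 11, 15, 2, 14, 4]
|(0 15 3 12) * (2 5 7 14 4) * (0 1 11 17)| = |(0 15 3 12 1 11 17)(2 5 7 14 4)| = 35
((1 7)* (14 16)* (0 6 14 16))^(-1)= (16)(0 14 6)(1 7)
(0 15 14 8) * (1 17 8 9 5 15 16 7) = [16, 17, 2, 3, 4, 15, 6, 1, 0, 5, 10, 11, 12, 13, 9, 14, 7, 8] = (0 16 7 1 17 8)(5 15 14 9)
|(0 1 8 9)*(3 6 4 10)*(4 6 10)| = |(0 1 8 9)(3 10)| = 4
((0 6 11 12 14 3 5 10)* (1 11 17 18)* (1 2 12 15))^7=((0 6 17 18 2 12 14 3 5 10)(1 11 15))^7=(0 3 2 6 5 12 17 10 14 18)(1 11 15)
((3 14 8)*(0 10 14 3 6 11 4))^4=(0 6 10 11 14 4 8)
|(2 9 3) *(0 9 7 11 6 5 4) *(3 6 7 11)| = |(0 9 6 5 4)(2 11 7 3)| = 20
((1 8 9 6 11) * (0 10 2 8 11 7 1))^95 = ((0 10 2 8 9 6 7 1 11))^95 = (0 6 10 7 2 1 8 11 9)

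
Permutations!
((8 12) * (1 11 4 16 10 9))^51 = (1 16)(4 9)(8 12)(10 11)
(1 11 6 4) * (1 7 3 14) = (1 11 6 4 7 3 14) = [0, 11, 2, 14, 7, 5, 4, 3, 8, 9, 10, 6, 12, 13, 1]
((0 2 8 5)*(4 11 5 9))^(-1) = ((0 2 8 9 4 11 5))^(-1) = (0 5 11 4 9 8 2)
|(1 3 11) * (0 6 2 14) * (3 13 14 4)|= 9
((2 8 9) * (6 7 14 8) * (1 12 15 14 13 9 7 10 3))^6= (1 13)(2 15)(3 7)(6 14)(8 10)(9 12)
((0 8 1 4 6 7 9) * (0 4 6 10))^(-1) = ((0 8 1 6 7 9 4 10))^(-1) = (0 10 4 9 7 6 1 8)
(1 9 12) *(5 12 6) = (1 9 6 5 12) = [0, 9, 2, 3, 4, 12, 5, 7, 8, 6, 10, 11, 1]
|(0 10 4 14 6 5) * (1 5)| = |(0 10 4 14 6 1 5)| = 7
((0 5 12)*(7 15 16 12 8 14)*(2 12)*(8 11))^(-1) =(0 12 2 16 15 7 14 8 11 5)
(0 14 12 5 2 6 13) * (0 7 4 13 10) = (0 14 12 5 2 6 10)(4 13 7) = [14, 1, 6, 3, 13, 2, 10, 4, 8, 9, 0, 11, 5, 7, 12]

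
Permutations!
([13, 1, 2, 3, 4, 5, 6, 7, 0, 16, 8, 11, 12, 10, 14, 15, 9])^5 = (0 13 10 8)(9 16)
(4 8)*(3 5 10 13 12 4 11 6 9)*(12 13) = (13)(3 5 10 12 4 8 11 6 9) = [0, 1, 2, 5, 8, 10, 9, 7, 11, 3, 12, 6, 4, 13]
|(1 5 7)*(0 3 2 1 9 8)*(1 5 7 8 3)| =8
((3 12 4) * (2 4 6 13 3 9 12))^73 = ((2 4 9 12 6 13 3))^73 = (2 12 3 9 13 4 6)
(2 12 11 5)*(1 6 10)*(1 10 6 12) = [0, 12, 1, 3, 4, 2, 6, 7, 8, 9, 10, 5, 11] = (1 12 11 5 2)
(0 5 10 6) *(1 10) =[5, 10, 2, 3, 4, 1, 0, 7, 8, 9, 6] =(0 5 1 10 6)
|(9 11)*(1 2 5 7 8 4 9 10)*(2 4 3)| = 5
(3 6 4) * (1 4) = (1 4 3 6) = [0, 4, 2, 6, 3, 5, 1]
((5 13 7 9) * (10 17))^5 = (5 13 7 9)(10 17)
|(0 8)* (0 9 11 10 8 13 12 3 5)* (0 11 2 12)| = 8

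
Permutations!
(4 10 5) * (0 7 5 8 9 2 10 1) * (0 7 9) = [9, 7, 10, 3, 1, 4, 6, 5, 0, 2, 8] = (0 9 2 10 8)(1 7 5 4)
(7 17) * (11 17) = (7 11 17) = [0, 1, 2, 3, 4, 5, 6, 11, 8, 9, 10, 17, 12, 13, 14, 15, 16, 7]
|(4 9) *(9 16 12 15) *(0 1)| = |(0 1)(4 16 12 15 9)| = 10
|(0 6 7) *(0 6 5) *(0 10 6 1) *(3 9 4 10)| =|(0 5 3 9 4 10 6 7 1)| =9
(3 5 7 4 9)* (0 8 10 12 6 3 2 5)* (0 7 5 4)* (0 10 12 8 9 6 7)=(0 9 2 4 6 3)(7 10 8 12)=[9, 1, 4, 0, 6, 5, 3, 10, 12, 2, 8, 11, 7]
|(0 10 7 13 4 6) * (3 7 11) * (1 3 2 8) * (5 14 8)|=13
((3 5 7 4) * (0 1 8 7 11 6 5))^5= (0 3 4 7 8 1)(5 6 11)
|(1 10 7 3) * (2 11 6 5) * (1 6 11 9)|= 8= |(11)(1 10 7 3 6 5 2 9)|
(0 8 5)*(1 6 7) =(0 8 5)(1 6 7) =[8, 6, 2, 3, 4, 0, 7, 1, 5]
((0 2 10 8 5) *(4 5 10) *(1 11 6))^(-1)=(0 5 4 2)(1 6 11)(8 10)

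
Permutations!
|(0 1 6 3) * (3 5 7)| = |(0 1 6 5 7 3)| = 6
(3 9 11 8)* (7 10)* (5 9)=(3 5 9 11 8)(7 10)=[0, 1, 2, 5, 4, 9, 6, 10, 3, 11, 7, 8]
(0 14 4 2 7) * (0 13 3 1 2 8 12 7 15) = (0 14 4 8 12 7 13 3 1 2 15) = [14, 2, 15, 1, 8, 5, 6, 13, 12, 9, 10, 11, 7, 3, 4, 0]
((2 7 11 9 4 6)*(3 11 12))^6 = (2 4 11 12)(3 7 6 9)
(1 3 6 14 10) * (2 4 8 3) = (1 2 4 8 3 6 14 10) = [0, 2, 4, 6, 8, 5, 14, 7, 3, 9, 1, 11, 12, 13, 10]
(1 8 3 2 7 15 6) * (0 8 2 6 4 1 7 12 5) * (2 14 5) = [8, 14, 12, 6, 1, 0, 7, 15, 3, 9, 10, 11, 2, 13, 5, 4] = (0 8 3 6 7 15 4 1 14 5)(2 12)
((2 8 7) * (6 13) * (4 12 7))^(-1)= ((2 8 4 12 7)(6 13))^(-1)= (2 7 12 4 8)(6 13)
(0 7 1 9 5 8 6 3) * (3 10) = (0 7 1 9 5 8 6 10 3) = [7, 9, 2, 0, 4, 8, 10, 1, 6, 5, 3]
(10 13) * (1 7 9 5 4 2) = (1 7 9 5 4 2)(10 13) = [0, 7, 1, 3, 2, 4, 6, 9, 8, 5, 13, 11, 12, 10]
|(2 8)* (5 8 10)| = 4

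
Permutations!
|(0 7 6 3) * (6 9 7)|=6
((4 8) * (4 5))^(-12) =((4 8 5))^(-12) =(8)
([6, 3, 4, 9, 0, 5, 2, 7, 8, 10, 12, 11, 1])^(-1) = [4, 12, 6, 1, 2, 5, 0, 7, 8, 3, 9, 11, 10]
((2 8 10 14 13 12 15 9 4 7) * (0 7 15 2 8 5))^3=(15)(0 10 12)(2 7 14)(5 8 13)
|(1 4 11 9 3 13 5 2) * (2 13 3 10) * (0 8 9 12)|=18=|(0 8 9 10 2 1 4 11 12)(5 13)|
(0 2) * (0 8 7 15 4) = [2, 1, 8, 3, 0, 5, 6, 15, 7, 9, 10, 11, 12, 13, 14, 4] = (0 2 8 7 15 4)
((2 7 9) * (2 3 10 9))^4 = (3 10 9)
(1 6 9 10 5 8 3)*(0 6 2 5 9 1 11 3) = (0 6 1 2 5 8)(3 11)(9 10) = [6, 2, 5, 11, 4, 8, 1, 7, 0, 10, 9, 3]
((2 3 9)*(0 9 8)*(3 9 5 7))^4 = ((0 5 7 3 8)(2 9))^4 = (9)(0 8 3 7 5)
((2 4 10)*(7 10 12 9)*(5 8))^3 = ((2 4 12 9 7 10)(5 8))^3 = (2 9)(4 7)(5 8)(10 12)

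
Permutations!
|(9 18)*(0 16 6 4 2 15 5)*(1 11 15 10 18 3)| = |(0 16 6 4 2 10 18 9 3 1 11 15 5)| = 13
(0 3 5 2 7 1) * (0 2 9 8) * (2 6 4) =(0 3 5 9 8)(1 6 4 2 7) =[3, 6, 7, 5, 2, 9, 4, 1, 0, 8]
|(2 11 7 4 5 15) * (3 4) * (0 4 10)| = 9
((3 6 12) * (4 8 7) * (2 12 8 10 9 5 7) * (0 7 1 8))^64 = (0 9 2)(1 3 4)(5 12 7)(6 10 8)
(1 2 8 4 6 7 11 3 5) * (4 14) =[0, 2, 8, 5, 6, 1, 7, 11, 14, 9, 10, 3, 12, 13, 4] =(1 2 8 14 4 6 7 11 3 5)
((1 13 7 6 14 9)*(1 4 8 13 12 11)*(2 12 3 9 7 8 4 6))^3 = ((1 3 9 6 14 7 2 12 11)(8 13))^3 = (1 6 2)(3 14 12)(7 11 9)(8 13)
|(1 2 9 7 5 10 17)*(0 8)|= 14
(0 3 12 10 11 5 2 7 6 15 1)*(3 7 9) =(0 7 6 15 1)(2 9 3 12 10 11 5) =[7, 0, 9, 12, 4, 2, 15, 6, 8, 3, 11, 5, 10, 13, 14, 1]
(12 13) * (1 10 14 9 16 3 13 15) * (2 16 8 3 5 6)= (1 10 14 9 8 3 13 12 15)(2 16 5 6)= [0, 10, 16, 13, 4, 6, 2, 7, 3, 8, 14, 11, 15, 12, 9, 1, 5]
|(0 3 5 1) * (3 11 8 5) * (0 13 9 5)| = |(0 11 8)(1 13 9 5)| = 12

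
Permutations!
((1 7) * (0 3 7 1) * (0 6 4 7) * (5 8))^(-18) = (8)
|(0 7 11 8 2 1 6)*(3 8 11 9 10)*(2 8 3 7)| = 12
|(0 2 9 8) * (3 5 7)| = 12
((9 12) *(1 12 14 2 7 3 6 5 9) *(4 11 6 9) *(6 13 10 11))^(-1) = ((1 12)(2 7 3 9 14)(4 6 5)(10 11 13))^(-1) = (1 12)(2 14 9 3 7)(4 5 6)(10 13 11)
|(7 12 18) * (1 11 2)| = 3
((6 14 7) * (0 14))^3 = (0 6 7 14)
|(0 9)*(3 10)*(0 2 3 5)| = |(0 9 2 3 10 5)| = 6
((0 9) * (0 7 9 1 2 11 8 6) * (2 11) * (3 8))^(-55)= ((0 1 11 3 8 6)(7 9))^(-55)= (0 6 8 3 11 1)(7 9)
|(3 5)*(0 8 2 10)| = 4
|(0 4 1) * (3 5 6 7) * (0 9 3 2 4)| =8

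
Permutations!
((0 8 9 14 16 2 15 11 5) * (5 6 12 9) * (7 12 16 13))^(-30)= ((0 8 5)(2 15 11 6 16)(7 12 9 14 13))^(-30)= (16)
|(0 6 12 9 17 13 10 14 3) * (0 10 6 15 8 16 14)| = |(0 15 8 16 14 3 10)(6 12 9 17 13)| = 35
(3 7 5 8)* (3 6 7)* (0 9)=[9, 1, 2, 3, 4, 8, 7, 5, 6, 0]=(0 9)(5 8 6 7)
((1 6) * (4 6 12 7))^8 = ((1 12 7 4 6))^8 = (1 4 12 6 7)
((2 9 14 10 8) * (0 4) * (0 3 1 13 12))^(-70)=(14)(0 3 13)(1 12 4)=((0 4 3 1 13 12)(2 9 14 10 8))^(-70)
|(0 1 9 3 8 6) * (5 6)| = 7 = |(0 1 9 3 8 5 6)|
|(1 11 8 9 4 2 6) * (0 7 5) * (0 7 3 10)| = 42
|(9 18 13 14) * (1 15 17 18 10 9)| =6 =|(1 15 17 18 13 14)(9 10)|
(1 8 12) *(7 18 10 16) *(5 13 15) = [0, 8, 2, 3, 4, 13, 6, 18, 12, 9, 16, 11, 1, 15, 14, 5, 7, 17, 10] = (1 8 12)(5 13 15)(7 18 10 16)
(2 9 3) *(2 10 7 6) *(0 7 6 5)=[7, 1, 9, 10, 4, 0, 2, 5, 8, 3, 6]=(0 7 5)(2 9 3 10 6)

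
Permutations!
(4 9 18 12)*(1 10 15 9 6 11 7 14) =[0, 10, 2, 3, 6, 5, 11, 14, 8, 18, 15, 7, 4, 13, 1, 9, 16, 17, 12] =(1 10 15 9 18 12 4 6 11 7 14)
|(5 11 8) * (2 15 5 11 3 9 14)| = 6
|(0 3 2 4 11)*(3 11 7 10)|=|(0 11)(2 4 7 10 3)|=10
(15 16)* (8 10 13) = (8 10 13)(15 16) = [0, 1, 2, 3, 4, 5, 6, 7, 10, 9, 13, 11, 12, 8, 14, 16, 15]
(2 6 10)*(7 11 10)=(2 6 7 11 10)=[0, 1, 6, 3, 4, 5, 7, 11, 8, 9, 2, 10]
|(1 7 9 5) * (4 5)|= |(1 7 9 4 5)|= 5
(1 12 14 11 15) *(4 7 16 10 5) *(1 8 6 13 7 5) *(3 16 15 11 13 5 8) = (1 12 14 13 7 15 3 16 10)(4 8 6 5) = [0, 12, 2, 16, 8, 4, 5, 15, 6, 9, 1, 11, 14, 7, 13, 3, 10]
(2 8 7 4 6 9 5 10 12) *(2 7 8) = (4 6 9 5 10 12 7) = [0, 1, 2, 3, 6, 10, 9, 4, 8, 5, 12, 11, 7]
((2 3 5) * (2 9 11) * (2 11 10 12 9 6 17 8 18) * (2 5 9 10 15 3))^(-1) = ((3 9 15)(5 6 17 8 18)(10 12))^(-1) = (3 15 9)(5 18 8 17 6)(10 12)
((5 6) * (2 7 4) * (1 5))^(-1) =(1 6 5)(2 4 7)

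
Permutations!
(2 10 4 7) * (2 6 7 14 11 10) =[0, 1, 2, 3, 14, 5, 7, 6, 8, 9, 4, 10, 12, 13, 11] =(4 14 11 10)(6 7)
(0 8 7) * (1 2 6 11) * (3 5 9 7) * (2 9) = (0 8 3 5 2 6 11 1 9 7) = [8, 9, 6, 5, 4, 2, 11, 0, 3, 7, 10, 1]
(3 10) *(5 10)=(3 5 10)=[0, 1, 2, 5, 4, 10, 6, 7, 8, 9, 3]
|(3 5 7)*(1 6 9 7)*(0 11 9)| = |(0 11 9 7 3 5 1 6)| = 8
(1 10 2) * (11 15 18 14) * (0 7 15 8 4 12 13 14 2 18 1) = (0 7 15 1 10 18 2)(4 12 13 14 11 8) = [7, 10, 0, 3, 12, 5, 6, 15, 4, 9, 18, 8, 13, 14, 11, 1, 16, 17, 2]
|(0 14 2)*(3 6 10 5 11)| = |(0 14 2)(3 6 10 5 11)| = 15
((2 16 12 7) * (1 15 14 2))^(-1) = (1 7 12 16 2 14 15)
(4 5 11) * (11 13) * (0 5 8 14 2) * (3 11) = [5, 1, 0, 11, 8, 13, 6, 7, 14, 9, 10, 4, 12, 3, 2] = (0 5 13 3 11 4 8 14 2)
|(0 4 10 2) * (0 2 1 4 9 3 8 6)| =|(0 9 3 8 6)(1 4 10)| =15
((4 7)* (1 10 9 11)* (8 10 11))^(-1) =((1 11)(4 7)(8 10 9))^(-1) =(1 11)(4 7)(8 9 10)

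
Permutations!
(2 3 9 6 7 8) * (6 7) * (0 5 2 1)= [5, 0, 3, 9, 4, 2, 6, 8, 1, 7]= (0 5 2 3 9 7 8 1)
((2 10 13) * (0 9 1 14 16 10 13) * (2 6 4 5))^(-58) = ((0 9 1 14 16 10)(2 13 6 4 5))^(-58) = (0 1 16)(2 6 5 13 4)(9 14 10)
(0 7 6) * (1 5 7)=(0 1 5 7 6)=[1, 5, 2, 3, 4, 7, 0, 6]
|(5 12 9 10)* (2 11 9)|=|(2 11 9 10 5 12)|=6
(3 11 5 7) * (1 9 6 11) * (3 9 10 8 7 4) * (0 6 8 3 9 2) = [6, 10, 0, 1, 9, 4, 11, 2, 7, 8, 3, 5] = (0 6 11 5 4 9 8 7 2)(1 10 3)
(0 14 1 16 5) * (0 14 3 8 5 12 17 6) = (0 3 8 5 14 1 16 12 17 6) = [3, 16, 2, 8, 4, 14, 0, 7, 5, 9, 10, 11, 17, 13, 1, 15, 12, 6]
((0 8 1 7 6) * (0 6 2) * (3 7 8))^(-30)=((0 3 7 2)(1 8))^(-30)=(8)(0 7)(2 3)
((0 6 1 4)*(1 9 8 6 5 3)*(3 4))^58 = ((0 5 4)(1 3)(6 9 8))^58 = (0 5 4)(6 9 8)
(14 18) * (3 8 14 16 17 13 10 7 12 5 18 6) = (3 8 14 6)(5 18 16 17 13 10 7 12) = [0, 1, 2, 8, 4, 18, 3, 12, 14, 9, 7, 11, 5, 10, 6, 15, 17, 13, 16]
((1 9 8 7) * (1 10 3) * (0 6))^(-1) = (0 6)(1 3 10 7 8 9)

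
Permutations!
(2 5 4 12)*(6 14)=(2 5 4 12)(6 14)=[0, 1, 5, 3, 12, 4, 14, 7, 8, 9, 10, 11, 2, 13, 6]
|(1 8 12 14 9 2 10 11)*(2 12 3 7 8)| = |(1 2 10 11)(3 7 8)(9 12 14)| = 12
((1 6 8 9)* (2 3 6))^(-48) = (9)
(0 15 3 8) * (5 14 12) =[15, 1, 2, 8, 4, 14, 6, 7, 0, 9, 10, 11, 5, 13, 12, 3] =(0 15 3 8)(5 14 12)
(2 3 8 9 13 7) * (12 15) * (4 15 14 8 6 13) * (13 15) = (2 3 6 15 12 14 8 9 4 13 7) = [0, 1, 3, 6, 13, 5, 15, 2, 9, 4, 10, 11, 14, 7, 8, 12]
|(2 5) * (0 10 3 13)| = 4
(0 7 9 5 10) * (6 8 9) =(0 7 6 8 9 5 10) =[7, 1, 2, 3, 4, 10, 8, 6, 9, 5, 0]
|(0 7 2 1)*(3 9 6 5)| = |(0 7 2 1)(3 9 6 5)| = 4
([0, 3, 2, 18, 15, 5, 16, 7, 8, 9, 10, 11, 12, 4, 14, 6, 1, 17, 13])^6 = [0, 6, 2, 16, 18, 5, 4, 7, 8, 9, 10, 11, 12, 3, 14, 13, 15, 17, 1]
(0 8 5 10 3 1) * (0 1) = (0 8 5 10 3) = [8, 1, 2, 0, 4, 10, 6, 7, 5, 9, 3]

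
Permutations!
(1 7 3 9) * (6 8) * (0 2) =(0 2)(1 7 3 9)(6 8) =[2, 7, 0, 9, 4, 5, 8, 3, 6, 1]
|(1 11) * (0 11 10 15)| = |(0 11 1 10 15)| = 5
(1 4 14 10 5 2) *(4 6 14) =(1 6 14 10 5 2) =[0, 6, 1, 3, 4, 2, 14, 7, 8, 9, 5, 11, 12, 13, 10]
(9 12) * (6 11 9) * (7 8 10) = [0, 1, 2, 3, 4, 5, 11, 8, 10, 12, 7, 9, 6] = (6 11 9 12)(7 8 10)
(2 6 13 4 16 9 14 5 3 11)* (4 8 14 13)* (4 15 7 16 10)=(2 6 15 7 16 9 13 8 14 5 3 11)(4 10)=[0, 1, 6, 11, 10, 3, 15, 16, 14, 13, 4, 2, 12, 8, 5, 7, 9]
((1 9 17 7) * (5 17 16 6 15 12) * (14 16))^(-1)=((1 9 14 16 6 15 12 5 17 7))^(-1)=(1 7 17 5 12 15 6 16 14 9)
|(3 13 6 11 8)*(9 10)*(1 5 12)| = 30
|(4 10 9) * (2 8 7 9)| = 6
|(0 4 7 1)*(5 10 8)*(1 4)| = |(0 1)(4 7)(5 10 8)| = 6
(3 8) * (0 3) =[3, 1, 2, 8, 4, 5, 6, 7, 0] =(0 3 8)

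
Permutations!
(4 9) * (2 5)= [0, 1, 5, 3, 9, 2, 6, 7, 8, 4]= (2 5)(4 9)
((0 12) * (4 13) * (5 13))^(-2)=(4 5 13)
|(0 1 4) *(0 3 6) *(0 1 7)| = |(0 7)(1 4 3 6)| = 4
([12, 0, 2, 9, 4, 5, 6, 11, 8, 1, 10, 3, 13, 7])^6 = (0 9 11 13)(1 3 7 12)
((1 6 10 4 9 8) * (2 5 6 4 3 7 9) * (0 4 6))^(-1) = (0 5 2 4)(1 8 9 7 3 10 6)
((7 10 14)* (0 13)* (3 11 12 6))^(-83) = ((0 13)(3 11 12 6)(7 10 14))^(-83) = (0 13)(3 11 12 6)(7 10 14)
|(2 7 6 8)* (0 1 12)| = 12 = |(0 1 12)(2 7 6 8)|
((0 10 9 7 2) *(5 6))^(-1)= (0 2 7 9 10)(5 6)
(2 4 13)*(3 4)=(2 3 4 13)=[0, 1, 3, 4, 13, 5, 6, 7, 8, 9, 10, 11, 12, 2]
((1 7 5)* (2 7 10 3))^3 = ((1 10 3 2 7 5))^3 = (1 2)(3 5)(7 10)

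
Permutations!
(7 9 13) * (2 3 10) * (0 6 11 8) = (0 6 11 8)(2 3 10)(7 9 13) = [6, 1, 3, 10, 4, 5, 11, 9, 0, 13, 2, 8, 12, 7]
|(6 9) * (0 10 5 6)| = |(0 10 5 6 9)| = 5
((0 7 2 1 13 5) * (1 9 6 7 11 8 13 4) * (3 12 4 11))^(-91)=(0 5 13 8 11 1 4 12 3)(2 9 6 7)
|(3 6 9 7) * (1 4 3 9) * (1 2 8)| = |(1 4 3 6 2 8)(7 9)| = 6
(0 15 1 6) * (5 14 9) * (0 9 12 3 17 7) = (0 15 1 6 9 5 14 12 3 17 7) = [15, 6, 2, 17, 4, 14, 9, 0, 8, 5, 10, 11, 3, 13, 12, 1, 16, 7]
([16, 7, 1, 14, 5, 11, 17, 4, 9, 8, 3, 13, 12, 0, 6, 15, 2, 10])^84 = (0 1 5)(2 4 13)(3 10 17 6 14)(7 11 16)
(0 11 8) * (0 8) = (0 11) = [11, 1, 2, 3, 4, 5, 6, 7, 8, 9, 10, 0]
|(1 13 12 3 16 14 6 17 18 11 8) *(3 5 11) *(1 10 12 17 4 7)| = 10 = |(1 13 17 18 3 16 14 6 4 7)(5 11 8 10 12)|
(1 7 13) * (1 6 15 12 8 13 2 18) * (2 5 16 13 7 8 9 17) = (1 8 7 5 16 13 6 15 12 9 17 2 18) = [0, 8, 18, 3, 4, 16, 15, 5, 7, 17, 10, 11, 9, 6, 14, 12, 13, 2, 1]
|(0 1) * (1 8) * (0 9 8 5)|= 6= |(0 5)(1 9 8)|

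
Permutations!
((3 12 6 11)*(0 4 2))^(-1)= (0 2 4)(3 11 6 12)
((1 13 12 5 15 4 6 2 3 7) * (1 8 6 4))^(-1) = (1 15 5 12 13)(2 6 8 7 3)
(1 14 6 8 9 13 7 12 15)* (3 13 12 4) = (1 14 6 8 9 12 15)(3 13 7 4) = [0, 14, 2, 13, 3, 5, 8, 4, 9, 12, 10, 11, 15, 7, 6, 1]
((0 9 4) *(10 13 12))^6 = (13)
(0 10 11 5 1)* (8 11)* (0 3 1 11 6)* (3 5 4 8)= (0 10 3 1 5 11 4 8 6)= [10, 5, 2, 1, 8, 11, 0, 7, 6, 9, 3, 4]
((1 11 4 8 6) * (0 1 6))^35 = (11)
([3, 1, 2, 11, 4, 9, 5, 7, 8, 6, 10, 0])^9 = [0, 1, 2, 3, 4, 5, 6, 7, 8, 9, 10, 11]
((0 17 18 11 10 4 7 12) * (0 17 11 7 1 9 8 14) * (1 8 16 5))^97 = ((0 11 10 4 8 14)(1 9 16 5)(7 12 17 18))^97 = (0 11 10 4 8 14)(1 9 16 5)(7 12 17 18)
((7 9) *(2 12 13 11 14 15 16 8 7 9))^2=((2 12 13 11 14 15 16 8 7))^2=(2 13 14 16 7 12 11 15 8)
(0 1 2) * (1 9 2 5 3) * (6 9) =(0 6 9 2)(1 5 3) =[6, 5, 0, 1, 4, 3, 9, 7, 8, 2]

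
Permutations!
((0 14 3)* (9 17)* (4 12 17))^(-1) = (0 3 14)(4 9 17 12)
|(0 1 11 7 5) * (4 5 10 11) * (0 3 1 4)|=|(0 4 5 3 1)(7 10 11)|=15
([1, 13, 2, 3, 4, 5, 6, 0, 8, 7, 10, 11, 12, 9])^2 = [13, 9, 2, 3, 4, 5, 6, 1, 8, 0, 10, 11, 12, 7]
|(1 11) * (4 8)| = |(1 11)(4 8)| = 2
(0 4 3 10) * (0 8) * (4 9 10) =(0 9 10 8)(3 4) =[9, 1, 2, 4, 3, 5, 6, 7, 0, 10, 8]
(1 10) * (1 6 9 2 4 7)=[0, 10, 4, 3, 7, 5, 9, 1, 8, 2, 6]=(1 10 6 9 2 4 7)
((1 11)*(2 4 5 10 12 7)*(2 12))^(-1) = (1 11)(2 10 5 4)(7 12)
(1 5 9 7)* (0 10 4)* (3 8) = (0 10 4)(1 5 9 7)(3 8) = [10, 5, 2, 8, 0, 9, 6, 1, 3, 7, 4]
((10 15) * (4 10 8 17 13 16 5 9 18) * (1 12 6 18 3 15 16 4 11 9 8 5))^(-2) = (1 10 13 8 15 9 18 12 16 4 17 5 3 11 6)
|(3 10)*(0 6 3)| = 4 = |(0 6 3 10)|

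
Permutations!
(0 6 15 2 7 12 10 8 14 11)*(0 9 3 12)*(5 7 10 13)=[6, 1, 10, 12, 4, 7, 15, 0, 14, 3, 8, 9, 13, 5, 11, 2]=(0 6 15 2 10 8 14 11 9 3 12 13 5 7)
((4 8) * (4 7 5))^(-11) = ((4 8 7 5))^(-11) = (4 8 7 5)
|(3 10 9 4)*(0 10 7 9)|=4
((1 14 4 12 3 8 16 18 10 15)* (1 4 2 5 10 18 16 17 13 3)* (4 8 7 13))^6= ((18)(1 14 2 5 10 15 8 17 4 12)(3 7 13))^6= (18)(1 8 2 4 10)(5 12 15 14 17)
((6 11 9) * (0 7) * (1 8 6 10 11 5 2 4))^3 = (11)(0 7)(1 5)(2 8)(4 6)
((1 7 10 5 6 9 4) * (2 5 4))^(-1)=((1 7 10 4)(2 5 6 9))^(-1)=(1 4 10 7)(2 9 6 5)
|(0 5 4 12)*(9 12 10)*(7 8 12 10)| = 6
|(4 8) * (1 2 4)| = 4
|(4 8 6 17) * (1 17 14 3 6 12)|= 15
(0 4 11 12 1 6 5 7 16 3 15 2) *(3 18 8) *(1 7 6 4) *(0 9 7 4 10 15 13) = (0 1 10 15 2 9 7 16 18 8 3 13)(4 11 12)(5 6) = [1, 10, 9, 13, 11, 6, 5, 16, 3, 7, 15, 12, 4, 0, 14, 2, 18, 17, 8]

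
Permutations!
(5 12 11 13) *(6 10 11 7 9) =(5 12 7 9 6 10 11 13) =[0, 1, 2, 3, 4, 12, 10, 9, 8, 6, 11, 13, 7, 5]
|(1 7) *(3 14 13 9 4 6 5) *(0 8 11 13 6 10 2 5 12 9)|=36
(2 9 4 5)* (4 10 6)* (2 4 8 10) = (2 9)(4 5)(6 8 10) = [0, 1, 9, 3, 5, 4, 8, 7, 10, 2, 6]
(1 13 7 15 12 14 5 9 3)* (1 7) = (1 13)(3 7 15 12 14 5 9) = [0, 13, 2, 7, 4, 9, 6, 15, 8, 3, 10, 11, 14, 1, 5, 12]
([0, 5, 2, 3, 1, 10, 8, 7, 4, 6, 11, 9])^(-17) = [0, 4, 2, 3, 8, 1, 9, 7, 6, 11, 5, 10]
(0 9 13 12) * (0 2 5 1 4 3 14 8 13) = (0 9)(1 4 3 14 8 13 12 2 5) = [9, 4, 5, 14, 3, 1, 6, 7, 13, 0, 10, 11, 2, 12, 8]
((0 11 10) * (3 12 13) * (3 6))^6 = ((0 11 10)(3 12 13 6))^6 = (3 13)(6 12)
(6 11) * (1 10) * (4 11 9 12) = (1 10)(4 11 6 9 12) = [0, 10, 2, 3, 11, 5, 9, 7, 8, 12, 1, 6, 4]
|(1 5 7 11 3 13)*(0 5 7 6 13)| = 8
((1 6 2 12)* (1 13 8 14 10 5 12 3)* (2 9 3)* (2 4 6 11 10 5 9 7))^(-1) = (1 3 9 10 11)(2 7 6 4)(5 14 8 13 12)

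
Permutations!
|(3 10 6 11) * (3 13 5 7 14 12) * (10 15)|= 10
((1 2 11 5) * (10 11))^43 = ((1 2 10 11 5))^43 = (1 11 2 5 10)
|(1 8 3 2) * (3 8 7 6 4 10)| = |(1 7 6 4 10 3 2)| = 7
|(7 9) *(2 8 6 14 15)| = |(2 8 6 14 15)(7 9)| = 10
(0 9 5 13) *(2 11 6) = [9, 1, 11, 3, 4, 13, 2, 7, 8, 5, 10, 6, 12, 0] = (0 9 5 13)(2 11 6)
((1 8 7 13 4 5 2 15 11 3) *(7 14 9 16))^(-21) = ((1 8 14 9 16 7 13 4 5 2 15 11 3))^(-21) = (1 7 15 14 4 3 16 2 8 13 11 9 5)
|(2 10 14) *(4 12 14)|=|(2 10 4 12 14)|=5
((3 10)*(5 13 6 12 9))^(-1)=(3 10)(5 9 12 6 13)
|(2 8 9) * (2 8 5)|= 2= |(2 5)(8 9)|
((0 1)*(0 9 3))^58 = (0 9)(1 3)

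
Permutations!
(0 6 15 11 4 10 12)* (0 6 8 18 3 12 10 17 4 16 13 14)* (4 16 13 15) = (0 8 18 3 12 6 4 17 16 15 11 13 14) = [8, 1, 2, 12, 17, 5, 4, 7, 18, 9, 10, 13, 6, 14, 0, 11, 15, 16, 3]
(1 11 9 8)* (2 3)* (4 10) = [0, 11, 3, 2, 10, 5, 6, 7, 1, 8, 4, 9] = (1 11 9 8)(2 3)(4 10)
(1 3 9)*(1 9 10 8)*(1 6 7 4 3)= (3 10 8 6 7 4)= [0, 1, 2, 10, 3, 5, 7, 4, 6, 9, 8]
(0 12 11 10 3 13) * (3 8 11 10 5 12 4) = [4, 1, 2, 13, 3, 12, 6, 7, 11, 9, 8, 5, 10, 0] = (0 4 3 13)(5 12 10 8 11)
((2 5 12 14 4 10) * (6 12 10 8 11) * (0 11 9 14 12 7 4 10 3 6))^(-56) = ((0 11)(2 5 3 6 7 4 8 9 14 10))^(-56) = (2 7 14 3 8)(4 10 6 9 5)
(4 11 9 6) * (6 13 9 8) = (4 11 8 6)(9 13) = [0, 1, 2, 3, 11, 5, 4, 7, 6, 13, 10, 8, 12, 9]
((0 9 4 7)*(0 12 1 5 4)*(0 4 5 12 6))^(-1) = ((0 9 4 7 6)(1 12))^(-1) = (0 6 7 4 9)(1 12)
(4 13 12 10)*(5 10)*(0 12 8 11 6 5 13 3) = (0 12 13 8 11 6 5 10 4 3) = [12, 1, 2, 0, 3, 10, 5, 7, 11, 9, 4, 6, 13, 8]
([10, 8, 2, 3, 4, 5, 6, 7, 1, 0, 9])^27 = [0, 8, 2, 3, 4, 5, 6, 7, 1, 9, 10]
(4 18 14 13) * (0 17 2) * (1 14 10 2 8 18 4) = (0 17 8 18 10 2)(1 14 13) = [17, 14, 0, 3, 4, 5, 6, 7, 18, 9, 2, 11, 12, 1, 13, 15, 16, 8, 10]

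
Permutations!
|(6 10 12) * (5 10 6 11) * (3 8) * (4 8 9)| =4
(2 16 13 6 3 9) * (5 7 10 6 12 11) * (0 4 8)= (0 4 8)(2 16 13 12 11 5 7 10 6 3 9)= [4, 1, 16, 9, 8, 7, 3, 10, 0, 2, 6, 5, 11, 12, 14, 15, 13]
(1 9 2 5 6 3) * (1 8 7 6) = (1 9 2 5)(3 8 7 6) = [0, 9, 5, 8, 4, 1, 3, 6, 7, 2]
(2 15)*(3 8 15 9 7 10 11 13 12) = (2 9 7 10 11 13 12 3 8 15) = [0, 1, 9, 8, 4, 5, 6, 10, 15, 7, 11, 13, 3, 12, 14, 2]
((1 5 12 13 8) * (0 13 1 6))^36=(13)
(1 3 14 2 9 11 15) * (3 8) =(1 8 3 14 2 9 11 15) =[0, 8, 9, 14, 4, 5, 6, 7, 3, 11, 10, 15, 12, 13, 2, 1]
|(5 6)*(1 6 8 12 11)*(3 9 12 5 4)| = 14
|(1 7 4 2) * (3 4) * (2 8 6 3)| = 12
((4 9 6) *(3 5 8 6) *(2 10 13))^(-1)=(2 13 10)(3 9 4 6 8 5)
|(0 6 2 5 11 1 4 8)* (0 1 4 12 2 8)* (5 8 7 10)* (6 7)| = 12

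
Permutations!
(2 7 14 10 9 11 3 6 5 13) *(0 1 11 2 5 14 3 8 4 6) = (0 1 11 8 4 6 14 10 9 2 7 3)(5 13) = [1, 11, 7, 0, 6, 13, 14, 3, 4, 2, 9, 8, 12, 5, 10]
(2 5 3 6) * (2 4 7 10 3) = (2 5)(3 6 4 7 10) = [0, 1, 5, 6, 7, 2, 4, 10, 8, 9, 3]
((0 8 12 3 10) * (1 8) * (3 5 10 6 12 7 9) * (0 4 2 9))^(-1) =(0 7 8 1)(2 4 10 5 12 6 3 9)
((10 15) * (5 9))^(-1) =((5 9)(10 15))^(-1) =(5 9)(10 15)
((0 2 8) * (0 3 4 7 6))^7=(8)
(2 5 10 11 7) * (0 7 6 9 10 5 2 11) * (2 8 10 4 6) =[7, 1, 8, 3, 6, 5, 9, 11, 10, 4, 0, 2] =(0 7 11 2 8 10)(4 6 9)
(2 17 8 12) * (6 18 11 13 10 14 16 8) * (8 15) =[0, 1, 17, 3, 4, 5, 18, 7, 12, 9, 14, 13, 2, 10, 16, 8, 15, 6, 11] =(2 17 6 18 11 13 10 14 16 15 8 12)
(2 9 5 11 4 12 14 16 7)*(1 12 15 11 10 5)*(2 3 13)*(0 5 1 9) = (0 5 10 1 12 14 16 7 3 13 2)(4 15 11) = [5, 12, 0, 13, 15, 10, 6, 3, 8, 9, 1, 4, 14, 2, 16, 11, 7]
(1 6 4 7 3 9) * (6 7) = (1 7 3 9)(4 6) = [0, 7, 2, 9, 6, 5, 4, 3, 8, 1]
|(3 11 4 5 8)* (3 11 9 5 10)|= |(3 9 5 8 11 4 10)|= 7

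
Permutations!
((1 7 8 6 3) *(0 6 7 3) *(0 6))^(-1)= ((1 3)(7 8))^(-1)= (1 3)(7 8)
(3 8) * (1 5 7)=(1 5 7)(3 8)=[0, 5, 2, 8, 4, 7, 6, 1, 3]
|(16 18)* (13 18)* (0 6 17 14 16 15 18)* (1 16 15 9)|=|(0 6 17 14 15 18 9 1 16 13)|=10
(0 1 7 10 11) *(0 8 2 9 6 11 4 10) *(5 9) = [1, 7, 5, 3, 10, 9, 11, 0, 2, 6, 4, 8] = (0 1 7)(2 5 9 6 11 8)(4 10)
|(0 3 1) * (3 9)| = |(0 9 3 1)| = 4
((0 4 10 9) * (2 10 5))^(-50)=(0 10 5)(2 4 9)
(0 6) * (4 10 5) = [6, 1, 2, 3, 10, 4, 0, 7, 8, 9, 5] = (0 6)(4 10 5)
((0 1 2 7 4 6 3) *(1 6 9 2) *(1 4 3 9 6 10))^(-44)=((0 10 1 4 6 9 2 7 3))^(-44)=(0 10 1 4 6 9 2 7 3)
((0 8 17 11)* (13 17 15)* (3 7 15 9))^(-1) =((0 8 9 3 7 15 13 17 11))^(-1) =(0 11 17 13 15 7 3 9 8)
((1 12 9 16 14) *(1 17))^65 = ((1 12 9 16 14 17))^65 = (1 17 14 16 9 12)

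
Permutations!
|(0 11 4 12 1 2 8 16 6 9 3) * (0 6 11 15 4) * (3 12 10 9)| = |(0 15 4 10 9 12 1 2 8 16 11)(3 6)| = 22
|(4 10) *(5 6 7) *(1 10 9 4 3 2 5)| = |(1 10 3 2 5 6 7)(4 9)| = 14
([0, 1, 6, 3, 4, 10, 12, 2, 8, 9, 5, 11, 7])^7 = [0, 1, 7, 3, 4, 10, 2, 12, 8, 9, 5, 11, 6]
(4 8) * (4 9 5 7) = (4 8 9 5 7) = [0, 1, 2, 3, 8, 7, 6, 4, 9, 5]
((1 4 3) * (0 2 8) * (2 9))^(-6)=(0 2)(8 9)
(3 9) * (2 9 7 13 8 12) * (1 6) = (1 6)(2 9 3 7 13 8 12) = [0, 6, 9, 7, 4, 5, 1, 13, 12, 3, 10, 11, 2, 8]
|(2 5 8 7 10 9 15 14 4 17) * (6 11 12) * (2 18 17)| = |(2 5 8 7 10 9 15 14 4)(6 11 12)(17 18)| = 18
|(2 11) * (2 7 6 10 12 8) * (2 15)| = 8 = |(2 11 7 6 10 12 8 15)|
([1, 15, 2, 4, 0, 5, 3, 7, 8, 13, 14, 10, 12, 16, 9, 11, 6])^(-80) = (0 10 16)(1 14 6)(3 15 9)(4 11 13)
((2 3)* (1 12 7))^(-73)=(1 7 12)(2 3)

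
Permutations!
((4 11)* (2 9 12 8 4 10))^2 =(2 12 4 10 9 8 11)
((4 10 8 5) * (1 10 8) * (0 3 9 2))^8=(10)(4 5 8)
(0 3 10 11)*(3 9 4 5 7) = (0 9 4 5 7 3 10 11) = [9, 1, 2, 10, 5, 7, 6, 3, 8, 4, 11, 0]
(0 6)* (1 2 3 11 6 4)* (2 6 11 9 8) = (11)(0 4 1 6)(2 3 9 8) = [4, 6, 3, 9, 1, 5, 0, 7, 2, 8, 10, 11]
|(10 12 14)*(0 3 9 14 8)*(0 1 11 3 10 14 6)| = |(14)(0 10 12 8 1 11 3 9 6)| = 9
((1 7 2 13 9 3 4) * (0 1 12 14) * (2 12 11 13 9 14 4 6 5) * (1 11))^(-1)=(0 14 13 11)(1 4 12 7)(2 5 6 3 9)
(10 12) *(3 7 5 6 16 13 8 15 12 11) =(3 7 5 6 16 13 8 15 12 10 11) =[0, 1, 2, 7, 4, 6, 16, 5, 15, 9, 11, 3, 10, 8, 14, 12, 13]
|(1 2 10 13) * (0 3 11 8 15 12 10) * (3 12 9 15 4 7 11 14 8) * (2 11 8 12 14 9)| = 33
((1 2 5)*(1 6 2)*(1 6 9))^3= (1 5 6 9 2)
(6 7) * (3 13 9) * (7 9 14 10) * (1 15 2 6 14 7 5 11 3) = (1 15 2 6 9)(3 13 7 14 10 5 11) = [0, 15, 6, 13, 4, 11, 9, 14, 8, 1, 5, 3, 12, 7, 10, 2]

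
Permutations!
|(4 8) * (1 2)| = |(1 2)(4 8)| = 2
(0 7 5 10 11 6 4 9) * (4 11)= (0 7 5 10 4 9)(6 11)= [7, 1, 2, 3, 9, 10, 11, 5, 8, 0, 4, 6]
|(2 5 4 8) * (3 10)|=4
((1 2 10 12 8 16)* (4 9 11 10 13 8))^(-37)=((1 2 13 8 16)(4 9 11 10 12))^(-37)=(1 8 2 16 13)(4 10 9 12 11)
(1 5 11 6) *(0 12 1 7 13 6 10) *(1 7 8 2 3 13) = (0 12 7 1 5 11 10)(2 3 13 6 8) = [12, 5, 3, 13, 4, 11, 8, 1, 2, 9, 0, 10, 7, 6]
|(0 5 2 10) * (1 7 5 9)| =7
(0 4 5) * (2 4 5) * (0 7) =(0 5 7)(2 4) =[5, 1, 4, 3, 2, 7, 6, 0]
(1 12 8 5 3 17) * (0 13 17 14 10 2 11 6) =(0 13 17 1 12 8 5 3 14 10 2 11 6) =[13, 12, 11, 14, 4, 3, 0, 7, 5, 9, 2, 6, 8, 17, 10, 15, 16, 1]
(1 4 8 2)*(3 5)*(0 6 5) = [6, 4, 1, 0, 8, 3, 5, 7, 2] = (0 6 5 3)(1 4 8 2)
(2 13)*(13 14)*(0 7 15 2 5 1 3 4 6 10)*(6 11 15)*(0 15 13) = (0 7 6 10 15 2 14)(1 3 4 11 13 5) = [7, 3, 14, 4, 11, 1, 10, 6, 8, 9, 15, 13, 12, 5, 0, 2]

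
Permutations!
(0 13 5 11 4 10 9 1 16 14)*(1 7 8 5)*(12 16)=[13, 12, 2, 3, 10, 11, 6, 8, 5, 7, 9, 4, 16, 1, 0, 15, 14]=(0 13 1 12 16 14)(4 10 9 7 8 5 11)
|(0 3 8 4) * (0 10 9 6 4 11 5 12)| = |(0 3 8 11 5 12)(4 10 9 6)| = 12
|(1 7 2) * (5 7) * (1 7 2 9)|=|(1 5 2 7 9)|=5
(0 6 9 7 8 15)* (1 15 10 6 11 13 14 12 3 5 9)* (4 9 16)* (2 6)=(0 11 13 14 12 3 5 16 4 9 7 8 10 2 6 1 15)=[11, 15, 6, 5, 9, 16, 1, 8, 10, 7, 2, 13, 3, 14, 12, 0, 4]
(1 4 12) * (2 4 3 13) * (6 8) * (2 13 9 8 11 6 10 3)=[0, 2, 4, 9, 12, 5, 11, 7, 10, 8, 3, 6, 1, 13]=(13)(1 2 4 12)(3 9 8 10)(6 11)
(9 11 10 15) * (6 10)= (6 10 15 9 11)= [0, 1, 2, 3, 4, 5, 10, 7, 8, 11, 15, 6, 12, 13, 14, 9]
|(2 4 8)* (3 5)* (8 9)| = 4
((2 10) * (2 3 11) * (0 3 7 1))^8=(0 3 11 2 10 7 1)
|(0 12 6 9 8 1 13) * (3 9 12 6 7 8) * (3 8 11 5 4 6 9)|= 30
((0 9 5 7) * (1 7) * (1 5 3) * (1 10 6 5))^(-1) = ((0 9 3 10 6 5 1 7))^(-1) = (0 7 1 5 6 10 3 9)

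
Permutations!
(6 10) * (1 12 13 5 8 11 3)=[0, 12, 2, 1, 4, 8, 10, 7, 11, 9, 6, 3, 13, 5]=(1 12 13 5 8 11 3)(6 10)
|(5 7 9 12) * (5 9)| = |(5 7)(9 12)| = 2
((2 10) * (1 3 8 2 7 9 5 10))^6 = ((1 3 8 2)(5 10 7 9))^6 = (1 8)(2 3)(5 7)(9 10)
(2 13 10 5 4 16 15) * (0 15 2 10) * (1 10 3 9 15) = (0 1 10 5 4 16 2 13)(3 9 15) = [1, 10, 13, 9, 16, 4, 6, 7, 8, 15, 5, 11, 12, 0, 14, 3, 2]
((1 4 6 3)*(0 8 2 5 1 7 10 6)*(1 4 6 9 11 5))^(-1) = (0 4 5 11 9 10 7 3 6 1 2 8)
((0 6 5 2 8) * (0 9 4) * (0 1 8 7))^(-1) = (0 7 2 5 6)(1 4 9 8)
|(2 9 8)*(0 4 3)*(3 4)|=6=|(0 3)(2 9 8)|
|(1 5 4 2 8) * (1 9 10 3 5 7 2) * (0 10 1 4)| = 20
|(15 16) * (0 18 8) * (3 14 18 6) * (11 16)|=|(0 6 3 14 18 8)(11 16 15)|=6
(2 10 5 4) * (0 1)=(0 1)(2 10 5 4)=[1, 0, 10, 3, 2, 4, 6, 7, 8, 9, 5]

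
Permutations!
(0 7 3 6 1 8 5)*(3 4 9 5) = (0 7 4 9 5)(1 8 3 6) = [7, 8, 2, 6, 9, 0, 1, 4, 3, 5]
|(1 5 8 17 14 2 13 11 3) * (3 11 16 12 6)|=|(1 5 8 17 14 2 13 16 12 6 3)|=11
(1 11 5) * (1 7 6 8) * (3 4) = (1 11 5 7 6 8)(3 4) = [0, 11, 2, 4, 3, 7, 8, 6, 1, 9, 10, 5]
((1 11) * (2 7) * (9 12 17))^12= (17)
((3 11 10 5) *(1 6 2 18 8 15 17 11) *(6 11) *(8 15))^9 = (1 3 5 10 11)(2 6 17 15 18)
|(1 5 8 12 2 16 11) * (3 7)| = 14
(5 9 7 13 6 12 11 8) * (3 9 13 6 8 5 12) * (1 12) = [0, 12, 2, 9, 4, 13, 3, 6, 1, 7, 10, 5, 11, 8] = (1 12 11 5 13 8)(3 9 7 6)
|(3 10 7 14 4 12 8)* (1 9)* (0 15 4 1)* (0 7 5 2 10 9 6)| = |(0 15 4 12 8 3 9 7 14 1 6)(2 10 5)| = 33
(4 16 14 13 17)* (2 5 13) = (2 5 13 17 4 16 14) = [0, 1, 5, 3, 16, 13, 6, 7, 8, 9, 10, 11, 12, 17, 2, 15, 14, 4]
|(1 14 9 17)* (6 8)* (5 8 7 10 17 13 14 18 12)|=9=|(1 18 12 5 8 6 7 10 17)(9 13 14)|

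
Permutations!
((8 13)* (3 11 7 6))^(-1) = ((3 11 7 6)(8 13))^(-1) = (3 6 7 11)(8 13)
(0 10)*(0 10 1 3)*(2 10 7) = [1, 3, 10, 0, 4, 5, 6, 2, 8, 9, 7] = (0 1 3)(2 10 7)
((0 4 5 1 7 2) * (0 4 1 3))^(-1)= ((0 1 7 2 4 5 3))^(-1)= (0 3 5 4 2 7 1)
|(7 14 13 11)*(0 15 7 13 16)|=|(0 15 7 14 16)(11 13)|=10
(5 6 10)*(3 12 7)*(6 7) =[0, 1, 2, 12, 4, 7, 10, 3, 8, 9, 5, 11, 6] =(3 12 6 10 5 7)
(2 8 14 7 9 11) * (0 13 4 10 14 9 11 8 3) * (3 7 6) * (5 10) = (0 13 4 5 10 14 6 3)(2 7 11)(8 9) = [13, 1, 7, 0, 5, 10, 3, 11, 9, 8, 14, 2, 12, 4, 6]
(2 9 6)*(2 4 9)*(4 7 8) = (4 9 6 7 8) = [0, 1, 2, 3, 9, 5, 7, 8, 4, 6]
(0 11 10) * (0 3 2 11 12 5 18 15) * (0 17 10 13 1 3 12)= (1 3 2 11 13)(5 18 15 17 10 12)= [0, 3, 11, 2, 4, 18, 6, 7, 8, 9, 12, 13, 5, 1, 14, 17, 16, 10, 15]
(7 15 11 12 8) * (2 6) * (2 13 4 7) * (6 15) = (2 15 11 12 8)(4 7 6 13) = [0, 1, 15, 3, 7, 5, 13, 6, 2, 9, 10, 12, 8, 4, 14, 11]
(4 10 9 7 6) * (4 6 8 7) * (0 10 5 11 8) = (0 10 9 4 5 11 8 7) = [10, 1, 2, 3, 5, 11, 6, 0, 7, 4, 9, 8]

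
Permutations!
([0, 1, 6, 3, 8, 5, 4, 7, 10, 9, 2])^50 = [0, 1, 2, 3, 4, 5, 6, 7, 8, 9, 10]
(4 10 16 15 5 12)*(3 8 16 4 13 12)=(3 8 16 15 5)(4 10)(12 13)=[0, 1, 2, 8, 10, 3, 6, 7, 16, 9, 4, 11, 13, 12, 14, 5, 15]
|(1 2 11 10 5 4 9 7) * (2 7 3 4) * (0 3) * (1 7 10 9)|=|(0 3 4 1 10 5 2 11 9)|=9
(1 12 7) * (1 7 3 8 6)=[0, 12, 2, 8, 4, 5, 1, 7, 6, 9, 10, 11, 3]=(1 12 3 8 6)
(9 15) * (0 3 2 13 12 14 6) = (0 3 2 13 12 14 6)(9 15) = [3, 1, 13, 2, 4, 5, 0, 7, 8, 15, 10, 11, 14, 12, 6, 9]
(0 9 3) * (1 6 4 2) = (0 9 3)(1 6 4 2) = [9, 6, 1, 0, 2, 5, 4, 7, 8, 3]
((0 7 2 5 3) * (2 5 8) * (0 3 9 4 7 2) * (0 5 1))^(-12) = ((0 2 8 5 9 4 7 1))^(-12) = (0 9)(1 5)(2 4)(7 8)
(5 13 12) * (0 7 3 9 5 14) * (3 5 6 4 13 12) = (0 7 5 12 14)(3 9 6 4 13) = [7, 1, 2, 9, 13, 12, 4, 5, 8, 6, 10, 11, 14, 3, 0]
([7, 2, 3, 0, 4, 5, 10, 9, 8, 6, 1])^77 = (0 1 9 3 10 7 2 6)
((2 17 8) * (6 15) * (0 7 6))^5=((0 7 6 15)(2 17 8))^5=(0 7 6 15)(2 8 17)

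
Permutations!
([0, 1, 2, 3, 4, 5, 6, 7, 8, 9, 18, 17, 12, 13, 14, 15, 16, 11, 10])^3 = (10 18)(11 17)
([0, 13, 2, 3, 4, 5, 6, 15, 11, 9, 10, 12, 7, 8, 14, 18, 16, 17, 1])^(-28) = [0, 12, 2, 3, 4, 5, 6, 13, 15, 9, 10, 18, 1, 7, 14, 8, 16, 17, 11]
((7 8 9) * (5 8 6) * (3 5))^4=((3 5 8 9 7 6))^4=(3 7 8)(5 6 9)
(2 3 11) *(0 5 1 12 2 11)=(0 5 1 12 2 3)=[5, 12, 3, 0, 4, 1, 6, 7, 8, 9, 10, 11, 2]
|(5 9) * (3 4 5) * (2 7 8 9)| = 7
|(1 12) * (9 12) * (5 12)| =|(1 9 5 12)| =4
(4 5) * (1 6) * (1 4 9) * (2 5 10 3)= (1 6 4 10 3 2 5 9)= [0, 6, 5, 2, 10, 9, 4, 7, 8, 1, 3]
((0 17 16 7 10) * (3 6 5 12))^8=(0 7 17 10 16)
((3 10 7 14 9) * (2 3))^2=((2 3 10 7 14 9))^2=(2 10 14)(3 7 9)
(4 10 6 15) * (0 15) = (0 15 4 10 6) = [15, 1, 2, 3, 10, 5, 0, 7, 8, 9, 6, 11, 12, 13, 14, 4]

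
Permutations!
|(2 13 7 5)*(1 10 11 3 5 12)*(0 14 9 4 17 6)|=18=|(0 14 9 4 17 6)(1 10 11 3 5 2 13 7 12)|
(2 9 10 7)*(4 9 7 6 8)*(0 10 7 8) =(0 10 6)(2 8 4 9 7) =[10, 1, 8, 3, 9, 5, 0, 2, 4, 7, 6]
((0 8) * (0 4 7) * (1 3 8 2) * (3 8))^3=(0 8)(1 7)(2 4)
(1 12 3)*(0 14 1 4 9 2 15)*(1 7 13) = (0 14 7 13 1 12 3 4 9 2 15) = [14, 12, 15, 4, 9, 5, 6, 13, 8, 2, 10, 11, 3, 1, 7, 0]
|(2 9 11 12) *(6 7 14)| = |(2 9 11 12)(6 7 14)| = 12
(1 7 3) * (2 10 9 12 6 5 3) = (1 7 2 10 9 12 6 5 3) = [0, 7, 10, 1, 4, 3, 5, 2, 8, 12, 9, 11, 6]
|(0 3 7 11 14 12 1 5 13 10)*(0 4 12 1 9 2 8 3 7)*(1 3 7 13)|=|(0 13 10 4 12 9 2 8 7 11 14 3)(1 5)|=12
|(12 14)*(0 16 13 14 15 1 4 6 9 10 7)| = 12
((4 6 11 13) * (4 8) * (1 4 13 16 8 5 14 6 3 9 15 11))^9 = ((1 4 3 9 15 11 16 8 13 5 14 6))^9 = (1 5 16 9)(3 6 13 11)(4 14 8 15)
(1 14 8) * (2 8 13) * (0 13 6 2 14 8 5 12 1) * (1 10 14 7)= [13, 8, 5, 3, 4, 12, 2, 1, 0, 9, 14, 11, 10, 7, 6]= (0 13 7 1 8)(2 5 12 10 14 6)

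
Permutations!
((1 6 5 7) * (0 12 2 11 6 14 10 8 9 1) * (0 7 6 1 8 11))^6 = (1 10)(11 14)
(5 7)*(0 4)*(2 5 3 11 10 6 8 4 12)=(0 12 2 5 7 3 11 10 6 8 4)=[12, 1, 5, 11, 0, 7, 8, 3, 4, 9, 6, 10, 2]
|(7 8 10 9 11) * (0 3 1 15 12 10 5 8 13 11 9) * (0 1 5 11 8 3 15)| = 20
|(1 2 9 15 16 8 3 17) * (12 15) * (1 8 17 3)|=|(1 2 9 12 15 16 17 8)|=8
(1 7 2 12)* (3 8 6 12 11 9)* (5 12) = (1 7 2 11 9 3 8 6 5 12) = [0, 7, 11, 8, 4, 12, 5, 2, 6, 3, 10, 9, 1]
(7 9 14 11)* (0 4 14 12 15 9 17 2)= (0 4 14 11 7 17 2)(9 12 15)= [4, 1, 0, 3, 14, 5, 6, 17, 8, 12, 10, 7, 15, 13, 11, 9, 16, 2]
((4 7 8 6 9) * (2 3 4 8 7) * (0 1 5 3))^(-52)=(0 5 4)(1 3 2)(6 8 9)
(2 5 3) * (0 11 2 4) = (0 11 2 5 3 4) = [11, 1, 5, 4, 0, 3, 6, 7, 8, 9, 10, 2]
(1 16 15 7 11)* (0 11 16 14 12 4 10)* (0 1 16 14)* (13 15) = (0 11 16 13 15 7 14 12 4 10 1) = [11, 0, 2, 3, 10, 5, 6, 14, 8, 9, 1, 16, 4, 15, 12, 7, 13]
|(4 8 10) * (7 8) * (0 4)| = 5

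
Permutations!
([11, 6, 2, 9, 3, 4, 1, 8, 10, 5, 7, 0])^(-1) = (0 11)(1 6)(3 4 5 9)(7 10 8)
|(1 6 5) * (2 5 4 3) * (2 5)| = |(1 6 4 3 5)| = 5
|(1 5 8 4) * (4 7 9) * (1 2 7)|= 12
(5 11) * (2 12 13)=(2 12 13)(5 11)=[0, 1, 12, 3, 4, 11, 6, 7, 8, 9, 10, 5, 13, 2]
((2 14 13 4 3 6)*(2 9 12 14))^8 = ((3 6 9 12 14 13 4))^8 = (3 6 9 12 14 13 4)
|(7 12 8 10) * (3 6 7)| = |(3 6 7 12 8 10)| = 6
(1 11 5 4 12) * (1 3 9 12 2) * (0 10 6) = (0 10 6)(1 11 5 4 2)(3 9 12) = [10, 11, 1, 9, 2, 4, 0, 7, 8, 12, 6, 5, 3]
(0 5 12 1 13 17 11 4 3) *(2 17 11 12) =(0 5 2 17 12 1 13 11 4 3) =[5, 13, 17, 0, 3, 2, 6, 7, 8, 9, 10, 4, 1, 11, 14, 15, 16, 12]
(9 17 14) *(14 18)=(9 17 18 14)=[0, 1, 2, 3, 4, 5, 6, 7, 8, 17, 10, 11, 12, 13, 9, 15, 16, 18, 14]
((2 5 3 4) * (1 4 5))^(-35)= ((1 4 2)(3 5))^(-35)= (1 4 2)(3 5)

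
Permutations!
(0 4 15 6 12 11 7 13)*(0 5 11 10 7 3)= (0 4 15 6 12 10 7 13 5 11 3)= [4, 1, 2, 0, 15, 11, 12, 13, 8, 9, 7, 3, 10, 5, 14, 6]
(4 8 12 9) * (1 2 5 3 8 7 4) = (1 2 5 3 8 12 9)(4 7) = [0, 2, 5, 8, 7, 3, 6, 4, 12, 1, 10, 11, 9]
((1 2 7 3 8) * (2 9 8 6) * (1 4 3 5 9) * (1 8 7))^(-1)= (1 2 6 3 4 8)(5 7 9)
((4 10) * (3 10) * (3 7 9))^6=(3 10 4 7 9)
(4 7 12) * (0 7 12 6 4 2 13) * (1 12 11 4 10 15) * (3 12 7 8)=(0 8 3 12 2 13)(1 7 6 10 15)(4 11)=[8, 7, 13, 12, 11, 5, 10, 6, 3, 9, 15, 4, 2, 0, 14, 1]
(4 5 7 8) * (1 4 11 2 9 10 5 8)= [0, 4, 9, 3, 8, 7, 6, 1, 11, 10, 5, 2]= (1 4 8 11 2 9 10 5 7)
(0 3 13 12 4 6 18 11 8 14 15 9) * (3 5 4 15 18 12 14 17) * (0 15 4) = (0 5)(3 13 14 18 11 8 17)(4 6 12)(9 15) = [5, 1, 2, 13, 6, 0, 12, 7, 17, 15, 10, 8, 4, 14, 18, 9, 16, 3, 11]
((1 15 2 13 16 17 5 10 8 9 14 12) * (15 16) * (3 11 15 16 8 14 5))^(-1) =(1 12 14 10 5 9 8)(2 15 11 3 17 16 13) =((1 8 9 5 10 14 12)(2 13 16 17 3 11 15))^(-1)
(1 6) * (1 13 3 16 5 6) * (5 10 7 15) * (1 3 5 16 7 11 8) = (1 3 7 15 16 10 11 8)(5 6 13) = [0, 3, 2, 7, 4, 6, 13, 15, 1, 9, 11, 8, 12, 5, 14, 16, 10]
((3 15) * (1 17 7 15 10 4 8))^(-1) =((1 17 7 15 3 10 4 8))^(-1) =(1 8 4 10 3 15 7 17)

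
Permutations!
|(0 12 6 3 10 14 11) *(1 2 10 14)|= |(0 12 6 3 14 11)(1 2 10)|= 6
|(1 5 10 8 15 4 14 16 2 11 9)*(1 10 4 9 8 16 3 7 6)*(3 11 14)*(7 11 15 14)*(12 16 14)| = |(1 5 4 3 11 8 12 16 2 7 6)(9 10 14 15)| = 44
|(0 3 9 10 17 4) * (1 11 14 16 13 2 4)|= |(0 3 9 10 17 1 11 14 16 13 2 4)|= 12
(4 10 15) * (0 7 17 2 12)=(0 7 17 2 12)(4 10 15)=[7, 1, 12, 3, 10, 5, 6, 17, 8, 9, 15, 11, 0, 13, 14, 4, 16, 2]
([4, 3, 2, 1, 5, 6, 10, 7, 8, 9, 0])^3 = [6, 3, 2, 1, 10, 0, 4, 7, 8, 9, 5]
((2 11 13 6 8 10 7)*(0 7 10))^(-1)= (0 8 6 13 11 2 7)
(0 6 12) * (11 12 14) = (0 6 14 11 12) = [6, 1, 2, 3, 4, 5, 14, 7, 8, 9, 10, 12, 0, 13, 11]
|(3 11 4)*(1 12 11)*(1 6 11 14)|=12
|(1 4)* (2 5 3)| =|(1 4)(2 5 3)| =6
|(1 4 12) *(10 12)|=4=|(1 4 10 12)|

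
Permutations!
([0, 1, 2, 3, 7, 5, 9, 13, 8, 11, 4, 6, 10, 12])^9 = (4 10 12 13 7)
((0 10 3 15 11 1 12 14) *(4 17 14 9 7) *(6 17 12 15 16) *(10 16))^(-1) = (0 14 17 6 16)(1 11 15)(3 10)(4 7 9 12)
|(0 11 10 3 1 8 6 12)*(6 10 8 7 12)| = 8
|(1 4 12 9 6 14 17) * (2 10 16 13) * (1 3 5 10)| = 13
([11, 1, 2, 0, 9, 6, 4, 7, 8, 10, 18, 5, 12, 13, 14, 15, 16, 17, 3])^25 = [18, 1, 2, 10, 5, 0, 11, 7, 8, 6, 4, 3, 12, 13, 14, 15, 16, 17, 9]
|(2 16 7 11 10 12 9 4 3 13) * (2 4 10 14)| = |(2 16 7 11 14)(3 13 4)(9 10 12)| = 15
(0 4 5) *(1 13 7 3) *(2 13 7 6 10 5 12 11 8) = (0 4 12 11 8 2 13 6 10 5)(1 7 3) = [4, 7, 13, 1, 12, 0, 10, 3, 2, 9, 5, 8, 11, 6]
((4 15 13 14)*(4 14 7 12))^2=(4 13 12 15 7)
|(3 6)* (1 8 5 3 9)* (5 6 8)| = 6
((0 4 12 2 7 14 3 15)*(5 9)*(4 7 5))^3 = (0 3 7 15 14)(2 4 5 12 9)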